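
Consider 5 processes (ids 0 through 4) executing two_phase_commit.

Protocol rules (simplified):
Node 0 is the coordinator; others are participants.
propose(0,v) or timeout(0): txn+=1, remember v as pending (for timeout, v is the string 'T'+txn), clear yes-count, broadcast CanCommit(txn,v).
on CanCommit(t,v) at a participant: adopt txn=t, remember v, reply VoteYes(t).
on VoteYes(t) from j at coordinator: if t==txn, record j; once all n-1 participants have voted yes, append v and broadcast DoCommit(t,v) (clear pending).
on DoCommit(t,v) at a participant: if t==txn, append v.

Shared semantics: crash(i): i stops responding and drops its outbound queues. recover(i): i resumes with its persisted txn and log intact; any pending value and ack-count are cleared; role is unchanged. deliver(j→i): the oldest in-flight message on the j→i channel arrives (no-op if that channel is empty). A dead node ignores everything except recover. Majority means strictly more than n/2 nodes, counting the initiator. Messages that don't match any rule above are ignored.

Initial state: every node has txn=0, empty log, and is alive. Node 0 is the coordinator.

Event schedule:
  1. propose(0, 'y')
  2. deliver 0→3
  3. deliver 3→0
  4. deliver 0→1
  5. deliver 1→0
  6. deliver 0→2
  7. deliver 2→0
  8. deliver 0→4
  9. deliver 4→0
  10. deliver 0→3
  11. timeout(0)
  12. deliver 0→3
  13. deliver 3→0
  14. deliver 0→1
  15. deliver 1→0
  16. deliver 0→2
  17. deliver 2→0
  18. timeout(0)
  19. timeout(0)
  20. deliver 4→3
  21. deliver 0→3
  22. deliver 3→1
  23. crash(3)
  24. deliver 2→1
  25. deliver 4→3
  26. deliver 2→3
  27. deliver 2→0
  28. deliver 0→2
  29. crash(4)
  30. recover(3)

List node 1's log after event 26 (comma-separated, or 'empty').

y

e1 propose(0,'y'): 0[coor,t=1,-]
e2 deliver 0→3: 3[part,t=1,-]
e3 deliver 3→0: ·
e4 deliver 0→1: 1[part,t=1,-]
e5 deliver 1→0: ·
e6 deliver 0→2: 2[part,t=1,-]
e7 deliver 2→0: ·
e8 deliver 0→4: 4[part,t=1,-]
e9 deliver 4→0: 0[coor,t=1,y]
e10 deliver 0→3: 3[part,t=1,y]
e11 timeout(0): 0[coor,t=2,y]
e12 deliver 0→3: 3[part,t=2,y]
e13 deliver 3→0: ·
e14 deliver 0→1: 1[part,t=1,y]
e15 deliver 1→0: ·
e16 deliver 0→2: 2[part,t=1,y]
e17 deliver 2→0: ·
e18 timeout(0): 0[coor,t=3,y]
e19 timeout(0): 0[coor,t=4,y]
e20 deliver 4→3: ·
e21 deliver 0→3: 3[part,t=3,y]
e22 deliver 3→1: ·
e23 crash(3): 3[✗part,t=3,y]
e24 deliver 2→1: ·
e25 deliver 4→3: ·
e26 deliver 2→3: ·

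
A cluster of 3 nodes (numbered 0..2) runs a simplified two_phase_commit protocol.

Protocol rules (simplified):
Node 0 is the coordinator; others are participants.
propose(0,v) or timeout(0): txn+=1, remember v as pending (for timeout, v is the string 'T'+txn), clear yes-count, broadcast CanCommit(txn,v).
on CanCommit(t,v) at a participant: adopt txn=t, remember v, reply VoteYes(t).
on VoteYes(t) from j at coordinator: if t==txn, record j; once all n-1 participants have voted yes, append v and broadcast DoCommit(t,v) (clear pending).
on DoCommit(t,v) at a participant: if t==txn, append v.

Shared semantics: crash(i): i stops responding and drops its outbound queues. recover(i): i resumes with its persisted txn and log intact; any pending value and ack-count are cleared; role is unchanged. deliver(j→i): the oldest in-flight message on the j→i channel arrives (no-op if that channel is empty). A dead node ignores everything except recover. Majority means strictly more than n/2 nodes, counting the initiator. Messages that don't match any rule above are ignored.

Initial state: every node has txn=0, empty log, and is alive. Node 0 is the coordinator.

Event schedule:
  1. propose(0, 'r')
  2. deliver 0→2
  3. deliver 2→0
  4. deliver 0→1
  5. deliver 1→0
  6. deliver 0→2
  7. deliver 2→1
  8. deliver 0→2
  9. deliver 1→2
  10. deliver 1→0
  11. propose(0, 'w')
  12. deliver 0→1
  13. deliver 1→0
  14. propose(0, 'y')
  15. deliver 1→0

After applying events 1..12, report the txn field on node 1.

1

1. propose(0,'r'):  <0:coor t1 ->
2. deliver 0→2:  <2:part t1 ->
3. deliver 2→0:  nop
4. deliver 0→1:  <1:part t1 ->
5. deliver 1→0:  <0:coor t1 r>
6. deliver 0→2:  <2:part t1 r>
7. deliver 2→1:  nop
8. deliver 0→2:  nop
9. deliver 1→2:  nop
10. deliver 1→0:  nop
11. propose(0,'w'):  <0:coor t2 r>
12. deliver 0→1:  <1:part t1 r>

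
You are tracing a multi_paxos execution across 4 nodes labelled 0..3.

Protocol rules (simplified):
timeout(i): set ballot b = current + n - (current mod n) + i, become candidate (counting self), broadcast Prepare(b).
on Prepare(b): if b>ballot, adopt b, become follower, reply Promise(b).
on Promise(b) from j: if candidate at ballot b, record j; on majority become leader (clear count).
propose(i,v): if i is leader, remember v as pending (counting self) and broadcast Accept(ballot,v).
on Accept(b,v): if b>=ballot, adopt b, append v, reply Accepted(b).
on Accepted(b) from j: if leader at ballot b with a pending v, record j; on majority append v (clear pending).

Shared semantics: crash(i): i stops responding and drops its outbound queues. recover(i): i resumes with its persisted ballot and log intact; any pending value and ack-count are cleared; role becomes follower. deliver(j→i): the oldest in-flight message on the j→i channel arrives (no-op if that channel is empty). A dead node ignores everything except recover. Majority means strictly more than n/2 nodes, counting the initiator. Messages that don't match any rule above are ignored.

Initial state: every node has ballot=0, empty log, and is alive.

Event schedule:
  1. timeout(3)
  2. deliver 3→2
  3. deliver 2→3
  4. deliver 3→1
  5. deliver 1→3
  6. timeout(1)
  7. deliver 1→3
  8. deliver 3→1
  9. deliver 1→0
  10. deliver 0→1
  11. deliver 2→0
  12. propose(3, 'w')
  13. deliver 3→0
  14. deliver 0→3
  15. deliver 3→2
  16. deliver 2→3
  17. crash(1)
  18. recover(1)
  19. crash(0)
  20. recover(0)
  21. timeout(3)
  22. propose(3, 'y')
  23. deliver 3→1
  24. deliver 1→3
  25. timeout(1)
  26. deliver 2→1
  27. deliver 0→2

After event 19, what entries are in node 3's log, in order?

step 1 timeout(3): 3={cand,b=7,log=-}
step 2 deliver 3→2: 2={foll,b=7,log=-}
step 3 deliver 2→3: —
step 4 deliver 3→1: 1={foll,b=7,log=-}
step 5 deliver 1→3: 3={lead,b=7,log=-}
step 6 timeout(1): 1={cand,b=9,log=-}
step 7 deliver 1→3: 3={foll,b=9,log=-}
step 8 deliver 3→1: —
step 9 deliver 1→0: 0={foll,b=9,log=-}
step 10 deliver 0→1: 1={lead,b=9,log=-}
step 11 deliver 2→0: —
step 12 propose(3,'w'): —
step 13 deliver 3→0: —
step 14 deliver 0→3: —
step 15 deliver 3→2: —
step 16 deliver 2→3: —
step 17 crash(1): 1={✗lead,b=9,log=-}
step 18 recover(1): 1={foll,b=9,log=-}
step 19 crash(0): 0={✗foll,b=9,log=-}

empty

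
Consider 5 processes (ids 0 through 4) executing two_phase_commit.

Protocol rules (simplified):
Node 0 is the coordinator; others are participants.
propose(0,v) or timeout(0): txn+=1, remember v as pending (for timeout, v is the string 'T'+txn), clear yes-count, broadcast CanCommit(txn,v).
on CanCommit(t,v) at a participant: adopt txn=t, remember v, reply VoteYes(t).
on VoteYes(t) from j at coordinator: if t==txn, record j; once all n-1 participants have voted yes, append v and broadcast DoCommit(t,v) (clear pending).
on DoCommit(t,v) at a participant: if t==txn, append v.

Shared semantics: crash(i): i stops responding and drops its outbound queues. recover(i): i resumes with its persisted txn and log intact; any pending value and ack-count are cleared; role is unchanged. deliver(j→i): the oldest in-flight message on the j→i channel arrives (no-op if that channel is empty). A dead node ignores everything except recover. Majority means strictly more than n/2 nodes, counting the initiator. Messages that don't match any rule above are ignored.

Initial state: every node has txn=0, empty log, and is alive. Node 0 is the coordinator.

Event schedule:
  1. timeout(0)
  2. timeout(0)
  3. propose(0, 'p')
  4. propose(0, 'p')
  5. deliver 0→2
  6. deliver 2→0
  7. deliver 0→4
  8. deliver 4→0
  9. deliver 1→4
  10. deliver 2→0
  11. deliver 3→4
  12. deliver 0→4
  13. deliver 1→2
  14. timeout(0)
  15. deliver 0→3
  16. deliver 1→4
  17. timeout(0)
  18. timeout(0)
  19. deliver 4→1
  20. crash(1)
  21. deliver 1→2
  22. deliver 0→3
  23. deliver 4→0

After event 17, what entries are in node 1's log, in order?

empty

[1] timeout(0) → N0(coor t1 [-])
[2] timeout(0) → N0(coor t2 [-])
[3] propose(0,'p') → N0(coor t3 [-])
[4] propose(0,'p') → N0(coor t4 [-])
[5] deliver 0→2 → N2(part t1 [-])
[6] deliver 2→0 → ∅
[7] deliver 0→4 → N4(part t1 [-])
[8] deliver 4→0 → ∅
[9] deliver 1→4 → ∅
[10] deliver 2→0 → ∅
[11] deliver 3→4 → ∅
[12] deliver 0→4 → N4(part t2 [-])
[13] deliver 1→2 → ∅
[14] timeout(0) → N0(coor t5 [-])
[15] deliver 0→3 → N3(part t1 [-])
[16] deliver 1→4 → ∅
[17] timeout(0) → N0(coor t6 [-])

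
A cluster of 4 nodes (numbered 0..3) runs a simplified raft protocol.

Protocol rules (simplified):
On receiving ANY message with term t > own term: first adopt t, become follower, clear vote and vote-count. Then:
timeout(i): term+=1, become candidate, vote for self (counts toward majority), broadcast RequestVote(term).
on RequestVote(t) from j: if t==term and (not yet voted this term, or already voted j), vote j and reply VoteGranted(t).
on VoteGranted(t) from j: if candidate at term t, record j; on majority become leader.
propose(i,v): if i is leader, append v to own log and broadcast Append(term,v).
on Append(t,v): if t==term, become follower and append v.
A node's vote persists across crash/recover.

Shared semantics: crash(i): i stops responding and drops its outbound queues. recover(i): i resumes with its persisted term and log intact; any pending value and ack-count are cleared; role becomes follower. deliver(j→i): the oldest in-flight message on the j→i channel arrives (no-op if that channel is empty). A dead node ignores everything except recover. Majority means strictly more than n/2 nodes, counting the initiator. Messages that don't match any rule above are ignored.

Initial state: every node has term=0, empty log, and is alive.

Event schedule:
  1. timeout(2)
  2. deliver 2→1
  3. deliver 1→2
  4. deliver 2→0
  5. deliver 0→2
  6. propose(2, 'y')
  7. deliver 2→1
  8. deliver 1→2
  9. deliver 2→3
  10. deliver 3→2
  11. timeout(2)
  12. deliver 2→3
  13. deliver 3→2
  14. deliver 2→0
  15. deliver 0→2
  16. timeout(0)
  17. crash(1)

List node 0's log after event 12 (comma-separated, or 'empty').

step 1 timeout(2): 2={cand,t=1,log=-}
step 2 deliver 2→1: 1={foll,t=1,log=-}
step 3 deliver 1→2: —
step 4 deliver 2→0: 0={foll,t=1,log=-}
step 5 deliver 0→2: 2={lead,t=1,log=-}
step 6 propose(2,'y'): 2={lead,t=1,log=y}
step 7 deliver 2→1: 1={foll,t=1,log=y}
step 8 deliver 1→2: —
step 9 deliver 2→3: 3={foll,t=1,log=-}
step 10 deliver 3→2: —
step 11 timeout(2): 2={cand,t=2,log=y}
step 12 deliver 2→3: 3={foll,t=1,log=y}

empty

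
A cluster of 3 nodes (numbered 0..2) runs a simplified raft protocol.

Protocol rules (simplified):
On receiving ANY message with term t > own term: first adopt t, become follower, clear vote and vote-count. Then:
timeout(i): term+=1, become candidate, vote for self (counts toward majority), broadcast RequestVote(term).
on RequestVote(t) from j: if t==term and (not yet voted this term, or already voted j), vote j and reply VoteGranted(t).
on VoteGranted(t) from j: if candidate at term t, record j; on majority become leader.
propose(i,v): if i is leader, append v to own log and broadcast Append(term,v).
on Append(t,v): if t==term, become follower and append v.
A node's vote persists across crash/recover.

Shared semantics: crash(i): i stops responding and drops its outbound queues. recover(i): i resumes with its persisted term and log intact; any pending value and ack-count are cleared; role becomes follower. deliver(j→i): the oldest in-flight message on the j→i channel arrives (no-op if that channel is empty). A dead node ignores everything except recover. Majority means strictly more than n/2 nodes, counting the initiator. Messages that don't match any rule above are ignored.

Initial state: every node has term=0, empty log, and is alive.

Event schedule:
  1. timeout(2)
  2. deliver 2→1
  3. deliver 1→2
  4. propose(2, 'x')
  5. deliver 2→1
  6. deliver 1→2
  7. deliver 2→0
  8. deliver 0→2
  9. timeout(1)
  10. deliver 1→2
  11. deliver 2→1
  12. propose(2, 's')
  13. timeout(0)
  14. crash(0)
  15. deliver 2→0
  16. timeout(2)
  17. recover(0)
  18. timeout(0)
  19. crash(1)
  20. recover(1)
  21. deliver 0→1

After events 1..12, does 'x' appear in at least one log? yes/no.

yes

after 1 — timeout(2): n2:cand/t1/[-]
after 2 — deliver 2→1: n1:foll/t1/[-]
after 3 — deliver 1→2: n2:lead/t1/[-]
after 4 — propose(2,'x'): n2:lead/t1/[x]
after 5 — deliver 2→1: n1:foll/t1/[x]
after 6 — deliver 1→2: ·
after 7 — deliver 2→0: n0:foll/t1/[-]
after 8 — deliver 0→2: ·
after 9 — timeout(1): n1:cand/t2/[x]
after 10 — deliver 1→2: n2:foll/t2/[x]
after 11 — deliver 2→1: n1:lead/t2/[x]
after 12 — propose(2,'s'): ·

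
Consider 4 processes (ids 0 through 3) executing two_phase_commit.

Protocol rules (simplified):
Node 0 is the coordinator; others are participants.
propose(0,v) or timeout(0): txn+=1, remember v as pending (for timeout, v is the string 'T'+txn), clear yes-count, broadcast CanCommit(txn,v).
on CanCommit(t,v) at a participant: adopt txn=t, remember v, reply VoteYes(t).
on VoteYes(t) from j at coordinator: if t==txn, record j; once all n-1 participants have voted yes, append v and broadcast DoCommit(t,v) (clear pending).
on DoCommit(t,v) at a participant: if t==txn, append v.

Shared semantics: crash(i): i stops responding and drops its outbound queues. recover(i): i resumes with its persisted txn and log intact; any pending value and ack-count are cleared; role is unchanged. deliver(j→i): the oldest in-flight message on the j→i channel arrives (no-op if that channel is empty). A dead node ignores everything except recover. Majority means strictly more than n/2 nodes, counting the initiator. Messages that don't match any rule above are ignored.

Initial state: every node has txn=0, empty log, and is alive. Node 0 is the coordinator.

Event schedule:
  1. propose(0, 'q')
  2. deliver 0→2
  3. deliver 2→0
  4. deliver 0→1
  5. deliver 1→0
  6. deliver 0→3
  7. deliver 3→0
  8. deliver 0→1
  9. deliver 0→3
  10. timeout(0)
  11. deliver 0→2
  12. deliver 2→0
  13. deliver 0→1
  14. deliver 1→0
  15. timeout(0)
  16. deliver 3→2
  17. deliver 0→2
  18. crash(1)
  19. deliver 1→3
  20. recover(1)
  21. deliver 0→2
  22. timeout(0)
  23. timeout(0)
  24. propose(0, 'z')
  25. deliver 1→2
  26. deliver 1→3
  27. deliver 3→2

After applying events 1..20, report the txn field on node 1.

2

step 1 propose(0,'q'): 0={coor,t=1,log=-}
step 2 deliver 0→2: 2={part,t=1,log=-}
step 3 deliver 2→0: —
step 4 deliver 0→1: 1={part,t=1,log=-}
step 5 deliver 1→0: —
step 6 deliver 0→3: 3={part,t=1,log=-}
step 7 deliver 3→0: 0={coor,t=1,log=q}
step 8 deliver 0→1: 1={part,t=1,log=q}
step 9 deliver 0→3: 3={part,t=1,log=q}
step 10 timeout(0): 0={coor,t=2,log=q}
step 11 deliver 0→2: 2={part,t=1,log=q}
step 12 deliver 2→0: —
step 13 deliver 0→1: 1={part,t=2,log=q}
step 14 deliver 1→0: —
step 15 timeout(0): 0={coor,t=3,log=q}
step 16 deliver 3→2: —
step 17 deliver 0→2: 2={part,t=2,log=q}
step 18 crash(1): 1={✗part,t=2,log=q}
step 19 deliver 1→3: —
step 20 recover(1): 1={part,t=2,log=q}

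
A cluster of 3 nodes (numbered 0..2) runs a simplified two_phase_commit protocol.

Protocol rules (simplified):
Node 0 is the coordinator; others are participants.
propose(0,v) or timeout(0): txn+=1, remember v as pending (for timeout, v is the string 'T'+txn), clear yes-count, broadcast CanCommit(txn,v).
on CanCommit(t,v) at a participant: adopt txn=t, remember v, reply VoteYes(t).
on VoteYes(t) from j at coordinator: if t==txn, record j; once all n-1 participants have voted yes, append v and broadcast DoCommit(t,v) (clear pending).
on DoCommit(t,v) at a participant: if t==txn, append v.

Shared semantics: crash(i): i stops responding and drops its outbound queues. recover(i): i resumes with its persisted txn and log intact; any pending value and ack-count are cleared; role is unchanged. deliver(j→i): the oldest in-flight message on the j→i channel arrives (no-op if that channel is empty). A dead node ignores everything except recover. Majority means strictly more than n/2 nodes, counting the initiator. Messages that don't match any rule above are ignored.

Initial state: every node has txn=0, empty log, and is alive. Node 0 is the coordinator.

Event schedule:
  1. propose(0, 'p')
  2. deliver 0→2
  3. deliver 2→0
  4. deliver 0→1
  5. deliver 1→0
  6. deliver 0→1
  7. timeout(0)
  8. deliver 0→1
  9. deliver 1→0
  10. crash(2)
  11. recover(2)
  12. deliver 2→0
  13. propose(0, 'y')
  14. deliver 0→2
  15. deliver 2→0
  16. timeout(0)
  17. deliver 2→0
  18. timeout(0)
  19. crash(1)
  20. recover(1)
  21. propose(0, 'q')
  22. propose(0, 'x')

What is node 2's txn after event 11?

e1 propose(0,'p'): 0[coor,t=1,-]
e2 deliver 0→2: 2[part,t=1,-]
e3 deliver 2→0: ·
e4 deliver 0→1: 1[part,t=1,-]
e5 deliver 1→0: 0[coor,t=1,p]
e6 deliver 0→1: 1[part,t=1,p]
e7 timeout(0): 0[coor,t=2,p]
e8 deliver 0→1: 1[part,t=2,p]
e9 deliver 1→0: ·
e10 crash(2): 2[✗part,t=1,-]
e11 recover(2): 2[part,t=1,-]

1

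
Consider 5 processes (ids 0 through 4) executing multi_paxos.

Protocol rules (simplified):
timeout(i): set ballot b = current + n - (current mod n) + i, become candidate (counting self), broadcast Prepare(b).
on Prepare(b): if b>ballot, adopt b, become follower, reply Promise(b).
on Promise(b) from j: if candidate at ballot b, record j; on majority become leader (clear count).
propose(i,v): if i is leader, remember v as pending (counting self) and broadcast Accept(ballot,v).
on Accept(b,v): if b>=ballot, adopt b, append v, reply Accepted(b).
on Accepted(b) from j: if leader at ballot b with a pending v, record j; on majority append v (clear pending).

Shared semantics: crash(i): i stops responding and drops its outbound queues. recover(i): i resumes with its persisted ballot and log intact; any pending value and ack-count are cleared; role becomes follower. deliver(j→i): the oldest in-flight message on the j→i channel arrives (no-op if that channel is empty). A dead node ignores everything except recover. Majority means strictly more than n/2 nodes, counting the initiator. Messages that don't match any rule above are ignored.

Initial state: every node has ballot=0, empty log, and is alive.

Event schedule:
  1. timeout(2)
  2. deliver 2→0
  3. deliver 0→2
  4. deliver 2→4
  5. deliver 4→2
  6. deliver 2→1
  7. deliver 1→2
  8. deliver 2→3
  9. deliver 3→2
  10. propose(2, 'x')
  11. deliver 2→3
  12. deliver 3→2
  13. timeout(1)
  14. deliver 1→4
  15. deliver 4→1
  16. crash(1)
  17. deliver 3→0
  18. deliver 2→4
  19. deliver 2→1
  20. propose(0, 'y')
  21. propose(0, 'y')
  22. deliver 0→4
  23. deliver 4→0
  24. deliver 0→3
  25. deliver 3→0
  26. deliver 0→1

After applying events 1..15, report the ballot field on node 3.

7

after 1 — timeout(2): n2:cand/b7/[-]
after 2 — deliver 2→0: n0:foll/b7/[-]
after 3 — deliver 0→2: ·
after 4 — deliver 2→4: n4:foll/b7/[-]
after 5 — deliver 4→2: n2:lead/b7/[-]
after 6 — deliver 2→1: n1:foll/b7/[-]
after 7 — deliver 1→2: ·
after 8 — deliver 2→3: n3:foll/b7/[-]
after 9 — deliver 3→2: ·
after 10 — propose(2,'x'): ·
after 11 — deliver 2→3: n3:foll/b7/[x]
after 12 — deliver 3→2: ·
after 13 — timeout(1): n1:cand/b11/[-]
after 14 — deliver 1→4: n4:foll/b11/[-]
after 15 — deliver 4→1: ·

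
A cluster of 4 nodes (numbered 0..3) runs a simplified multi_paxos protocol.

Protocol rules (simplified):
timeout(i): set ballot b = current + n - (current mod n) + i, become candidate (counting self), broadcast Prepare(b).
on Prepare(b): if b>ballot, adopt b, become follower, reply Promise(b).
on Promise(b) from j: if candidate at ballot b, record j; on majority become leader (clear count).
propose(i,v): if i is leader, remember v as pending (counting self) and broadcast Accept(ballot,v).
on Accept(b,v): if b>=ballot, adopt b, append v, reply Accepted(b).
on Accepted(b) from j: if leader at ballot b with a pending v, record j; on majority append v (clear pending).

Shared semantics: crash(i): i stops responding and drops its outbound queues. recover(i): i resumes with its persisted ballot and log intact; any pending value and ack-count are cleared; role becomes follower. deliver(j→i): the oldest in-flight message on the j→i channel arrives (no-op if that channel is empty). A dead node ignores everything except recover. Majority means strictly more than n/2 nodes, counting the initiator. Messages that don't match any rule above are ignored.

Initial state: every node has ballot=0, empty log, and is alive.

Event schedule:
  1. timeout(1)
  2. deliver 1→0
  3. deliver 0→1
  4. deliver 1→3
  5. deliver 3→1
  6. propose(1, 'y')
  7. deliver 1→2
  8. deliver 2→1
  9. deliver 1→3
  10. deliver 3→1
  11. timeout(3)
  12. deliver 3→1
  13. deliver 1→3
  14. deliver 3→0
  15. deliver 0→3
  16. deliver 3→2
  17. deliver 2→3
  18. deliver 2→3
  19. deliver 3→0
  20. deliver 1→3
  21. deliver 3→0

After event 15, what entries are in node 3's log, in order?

y

1. timeout(1):  <1:cand b5 ->
2. deliver 1→0:  <0:foll b5 ->
3. deliver 0→1:  nop
4. deliver 1→3:  <3:foll b5 ->
5. deliver 3→1:  <1:lead b5 ->
6. propose(1,'y'):  nop
7. deliver 1→2:  <2:foll b5 ->
8. deliver 2→1:  nop
9. deliver 1→3:  <3:foll b5 y>
10. deliver 3→1:  nop
11. timeout(3):  <3:cand b11 y>
12. deliver 3→1:  <1:foll b11 ->
13. deliver 1→3:  nop
14. deliver 3→0:  <0:foll b11 ->
15. deliver 0→3:  <3:lead b11 y>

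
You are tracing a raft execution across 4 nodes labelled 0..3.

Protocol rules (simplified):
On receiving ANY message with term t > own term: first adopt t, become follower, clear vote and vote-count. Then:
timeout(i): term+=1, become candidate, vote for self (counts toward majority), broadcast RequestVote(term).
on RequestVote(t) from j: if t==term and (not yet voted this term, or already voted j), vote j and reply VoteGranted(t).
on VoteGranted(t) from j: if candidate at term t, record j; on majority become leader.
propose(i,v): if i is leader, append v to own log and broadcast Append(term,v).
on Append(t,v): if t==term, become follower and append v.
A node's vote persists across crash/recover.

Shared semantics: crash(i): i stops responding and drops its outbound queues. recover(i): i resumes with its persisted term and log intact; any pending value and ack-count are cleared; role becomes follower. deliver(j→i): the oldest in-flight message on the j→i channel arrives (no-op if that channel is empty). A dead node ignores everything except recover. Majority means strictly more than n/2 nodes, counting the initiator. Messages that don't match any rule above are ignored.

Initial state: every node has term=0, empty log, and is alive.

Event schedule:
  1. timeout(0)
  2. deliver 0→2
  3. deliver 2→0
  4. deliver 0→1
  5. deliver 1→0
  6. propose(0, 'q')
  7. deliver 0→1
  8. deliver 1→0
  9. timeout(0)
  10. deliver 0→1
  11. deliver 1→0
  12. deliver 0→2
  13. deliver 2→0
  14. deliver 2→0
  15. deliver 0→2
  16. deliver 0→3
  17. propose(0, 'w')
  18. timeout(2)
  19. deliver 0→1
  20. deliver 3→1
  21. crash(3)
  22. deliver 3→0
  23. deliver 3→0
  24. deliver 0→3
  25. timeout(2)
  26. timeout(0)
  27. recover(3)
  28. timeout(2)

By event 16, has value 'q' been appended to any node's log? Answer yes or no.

[1] timeout(0) → N0(cand t1 [-])
[2] deliver 0→2 → N2(foll t1 [-])
[3] deliver 2→0 → ∅
[4] deliver 0→1 → N1(foll t1 [-])
[5] deliver 1→0 → N0(lead t1 [-])
[6] propose(0,'q') → N0(lead t1 [q])
[7] deliver 0→1 → N1(foll t1 [q])
[8] deliver 1→0 → ∅
[9] timeout(0) → N0(cand t2 [q])
[10] deliver 0→1 → N1(foll t2 [q])
[11] deliver 1→0 → ∅
[12] deliver 0→2 → N2(foll t1 [q])
[13] deliver 2→0 → ∅
[14] deliver 2→0 → ∅
[15] deliver 0→2 → N2(foll t2 [q])
[16] deliver 0→3 → N3(foll t1 [-])

yes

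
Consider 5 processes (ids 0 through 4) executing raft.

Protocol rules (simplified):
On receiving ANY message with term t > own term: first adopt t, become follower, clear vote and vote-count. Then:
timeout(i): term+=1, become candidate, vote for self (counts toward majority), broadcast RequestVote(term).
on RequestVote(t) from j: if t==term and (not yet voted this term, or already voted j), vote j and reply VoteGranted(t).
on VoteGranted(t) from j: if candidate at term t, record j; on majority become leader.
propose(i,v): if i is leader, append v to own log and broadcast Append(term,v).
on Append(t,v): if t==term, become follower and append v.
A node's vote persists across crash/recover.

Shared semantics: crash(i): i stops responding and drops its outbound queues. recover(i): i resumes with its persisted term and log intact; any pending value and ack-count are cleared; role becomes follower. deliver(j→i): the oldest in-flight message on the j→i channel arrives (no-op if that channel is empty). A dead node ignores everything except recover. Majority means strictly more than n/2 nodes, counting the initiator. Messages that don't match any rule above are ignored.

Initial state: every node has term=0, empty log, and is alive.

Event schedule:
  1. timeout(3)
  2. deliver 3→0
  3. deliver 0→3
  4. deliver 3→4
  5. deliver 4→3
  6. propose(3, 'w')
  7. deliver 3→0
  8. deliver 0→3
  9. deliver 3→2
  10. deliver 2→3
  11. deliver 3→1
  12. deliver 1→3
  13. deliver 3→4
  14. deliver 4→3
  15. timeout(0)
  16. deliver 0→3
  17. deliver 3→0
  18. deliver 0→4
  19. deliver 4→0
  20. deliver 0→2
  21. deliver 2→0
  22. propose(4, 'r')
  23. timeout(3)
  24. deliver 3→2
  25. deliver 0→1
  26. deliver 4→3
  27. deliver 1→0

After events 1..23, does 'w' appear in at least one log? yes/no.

e1 timeout(3): 3[cand,t=1,-]
e2 deliver 3→0: 0[foll,t=1,-]
e3 deliver 0→3: ·
e4 deliver 3→4: 4[foll,t=1,-]
e5 deliver 4→3: 3[lead,t=1,-]
e6 propose(3,'w'): 3[lead,t=1,w]
e7 deliver 3→0: 0[foll,t=1,w]
e8 deliver 0→3: ·
e9 deliver 3→2: 2[foll,t=1,-]
e10 deliver 2→3: ·
e11 deliver 3→1: 1[foll,t=1,-]
e12 deliver 1→3: ·
e13 deliver 3→4: 4[foll,t=1,w]
e14 deliver 4→3: ·
e15 timeout(0): 0[cand,t=2,w]
e16 deliver 0→3: 3[foll,t=2,w]
e17 deliver 3→0: ·
e18 deliver 0→4: 4[foll,t=2,w]
e19 deliver 4→0: 0[lead,t=2,w]
e20 deliver 0→2: 2[foll,t=2,-]
e21 deliver 2→0: ·
e22 propose(4,'r'): ·
e23 timeout(3): 3[cand,t=3,w]

yes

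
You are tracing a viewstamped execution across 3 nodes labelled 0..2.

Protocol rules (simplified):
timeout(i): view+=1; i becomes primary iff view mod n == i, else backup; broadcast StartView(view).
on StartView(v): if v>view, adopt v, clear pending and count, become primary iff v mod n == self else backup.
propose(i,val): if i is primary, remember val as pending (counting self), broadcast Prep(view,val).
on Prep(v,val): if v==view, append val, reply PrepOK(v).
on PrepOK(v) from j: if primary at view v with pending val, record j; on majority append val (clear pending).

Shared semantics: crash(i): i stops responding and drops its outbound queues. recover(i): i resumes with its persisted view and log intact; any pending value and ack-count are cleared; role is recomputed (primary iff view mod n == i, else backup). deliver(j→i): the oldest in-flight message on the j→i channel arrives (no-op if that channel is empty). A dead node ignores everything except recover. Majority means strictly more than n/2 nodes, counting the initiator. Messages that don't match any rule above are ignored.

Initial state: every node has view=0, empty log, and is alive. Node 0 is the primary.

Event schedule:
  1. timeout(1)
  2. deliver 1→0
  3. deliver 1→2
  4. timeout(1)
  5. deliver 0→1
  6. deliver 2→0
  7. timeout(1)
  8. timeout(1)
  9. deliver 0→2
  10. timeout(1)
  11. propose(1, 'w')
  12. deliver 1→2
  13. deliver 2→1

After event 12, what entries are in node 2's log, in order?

empty

[1] timeout(1) → N1(prim v1 [-])
[2] deliver 1→0 → N0(back v1 [-])
[3] deliver 1→2 → N2(back v1 [-])
[4] timeout(1) → N1(back v2 [-])
[5] deliver 0→1 → ∅
[6] deliver 2→0 → ∅
[7] timeout(1) → N1(back v3 [-])
[8] timeout(1) → N1(prim v4 [-])
[9] deliver 0→2 → ∅
[10] timeout(1) → N1(back v5 [-])
[11] propose(1,'w') → ∅
[12] deliver 1→2 → N2(prim v2 [-])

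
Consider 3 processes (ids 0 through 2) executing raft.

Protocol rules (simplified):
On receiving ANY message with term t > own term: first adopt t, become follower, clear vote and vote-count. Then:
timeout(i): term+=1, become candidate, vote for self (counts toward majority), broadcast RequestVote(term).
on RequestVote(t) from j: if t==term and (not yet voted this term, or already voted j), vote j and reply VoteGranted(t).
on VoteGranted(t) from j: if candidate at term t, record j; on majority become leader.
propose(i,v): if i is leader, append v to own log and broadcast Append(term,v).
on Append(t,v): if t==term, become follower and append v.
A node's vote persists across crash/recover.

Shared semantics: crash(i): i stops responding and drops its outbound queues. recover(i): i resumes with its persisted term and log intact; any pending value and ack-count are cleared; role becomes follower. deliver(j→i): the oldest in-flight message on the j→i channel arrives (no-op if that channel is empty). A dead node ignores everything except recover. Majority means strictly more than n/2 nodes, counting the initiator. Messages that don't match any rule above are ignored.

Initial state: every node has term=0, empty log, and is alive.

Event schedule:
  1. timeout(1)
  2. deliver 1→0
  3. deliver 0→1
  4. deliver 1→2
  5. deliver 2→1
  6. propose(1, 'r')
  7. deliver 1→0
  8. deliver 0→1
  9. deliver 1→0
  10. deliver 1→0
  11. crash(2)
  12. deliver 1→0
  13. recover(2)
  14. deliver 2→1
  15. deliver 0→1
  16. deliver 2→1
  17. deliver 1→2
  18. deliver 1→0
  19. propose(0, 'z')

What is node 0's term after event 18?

1

[1] timeout(1) → N1(cand t1 [-])
[2] deliver 1→0 → N0(foll t1 [-])
[3] deliver 0→1 → N1(lead t1 [-])
[4] deliver 1→2 → N2(foll t1 [-])
[5] deliver 2→1 → ∅
[6] propose(1,'r') → N1(lead t1 [r])
[7] deliver 1→0 → N0(foll t1 [r])
[8] deliver 0→1 → ∅
[9] deliver 1→0 → ∅
[10] deliver 1→0 → ∅
[11] crash(2) → N2(✗foll t1 [-])
[12] deliver 1→0 → ∅
[13] recover(2) → N2(foll t1 [-])
[14] deliver 2→1 → ∅
[15] deliver 0→1 → ∅
[16] deliver 2→1 → ∅
[17] deliver 1→2 → N2(foll t1 [r])
[18] deliver 1→0 → ∅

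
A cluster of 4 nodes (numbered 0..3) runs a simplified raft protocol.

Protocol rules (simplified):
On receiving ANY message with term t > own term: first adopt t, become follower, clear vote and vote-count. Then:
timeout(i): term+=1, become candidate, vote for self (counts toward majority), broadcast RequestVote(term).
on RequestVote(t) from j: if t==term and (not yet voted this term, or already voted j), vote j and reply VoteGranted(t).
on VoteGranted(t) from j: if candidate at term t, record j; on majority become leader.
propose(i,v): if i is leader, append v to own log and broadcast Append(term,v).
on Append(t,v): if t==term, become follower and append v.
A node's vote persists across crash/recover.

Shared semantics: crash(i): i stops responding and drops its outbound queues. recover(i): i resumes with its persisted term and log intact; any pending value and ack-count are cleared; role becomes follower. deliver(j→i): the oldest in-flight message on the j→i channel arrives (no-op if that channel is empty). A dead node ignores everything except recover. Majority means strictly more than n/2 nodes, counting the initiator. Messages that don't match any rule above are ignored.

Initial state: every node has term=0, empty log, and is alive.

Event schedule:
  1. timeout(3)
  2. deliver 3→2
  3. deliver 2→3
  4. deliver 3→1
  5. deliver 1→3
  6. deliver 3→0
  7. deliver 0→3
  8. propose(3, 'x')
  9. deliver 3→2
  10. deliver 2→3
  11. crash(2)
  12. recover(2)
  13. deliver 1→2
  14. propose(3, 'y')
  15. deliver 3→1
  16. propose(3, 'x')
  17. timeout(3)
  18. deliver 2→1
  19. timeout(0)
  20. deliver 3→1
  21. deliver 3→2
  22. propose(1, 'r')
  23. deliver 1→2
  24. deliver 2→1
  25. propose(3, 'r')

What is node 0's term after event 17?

[1] timeout(3) → N3(cand t1 [-])
[2] deliver 3→2 → N2(foll t1 [-])
[3] deliver 2→3 → ∅
[4] deliver 3→1 → N1(foll t1 [-])
[5] deliver 1→3 → N3(lead t1 [-])
[6] deliver 3→0 → N0(foll t1 [-])
[7] deliver 0→3 → ∅
[8] propose(3,'x') → N3(lead t1 [x])
[9] deliver 3→2 → N2(foll t1 [x])
[10] deliver 2→3 → ∅
[11] crash(2) → N2(✗foll t1 [x])
[12] recover(2) → N2(foll t1 [x])
[13] deliver 1→2 → ∅
[14] propose(3,'y') → N3(lead t1 [x,y])
[15] deliver 3→1 → N1(foll t1 [x])
[16] propose(3,'x') → N3(lead t1 [x,y,x])
[17] timeout(3) → N3(cand t2 [x,y,x])

1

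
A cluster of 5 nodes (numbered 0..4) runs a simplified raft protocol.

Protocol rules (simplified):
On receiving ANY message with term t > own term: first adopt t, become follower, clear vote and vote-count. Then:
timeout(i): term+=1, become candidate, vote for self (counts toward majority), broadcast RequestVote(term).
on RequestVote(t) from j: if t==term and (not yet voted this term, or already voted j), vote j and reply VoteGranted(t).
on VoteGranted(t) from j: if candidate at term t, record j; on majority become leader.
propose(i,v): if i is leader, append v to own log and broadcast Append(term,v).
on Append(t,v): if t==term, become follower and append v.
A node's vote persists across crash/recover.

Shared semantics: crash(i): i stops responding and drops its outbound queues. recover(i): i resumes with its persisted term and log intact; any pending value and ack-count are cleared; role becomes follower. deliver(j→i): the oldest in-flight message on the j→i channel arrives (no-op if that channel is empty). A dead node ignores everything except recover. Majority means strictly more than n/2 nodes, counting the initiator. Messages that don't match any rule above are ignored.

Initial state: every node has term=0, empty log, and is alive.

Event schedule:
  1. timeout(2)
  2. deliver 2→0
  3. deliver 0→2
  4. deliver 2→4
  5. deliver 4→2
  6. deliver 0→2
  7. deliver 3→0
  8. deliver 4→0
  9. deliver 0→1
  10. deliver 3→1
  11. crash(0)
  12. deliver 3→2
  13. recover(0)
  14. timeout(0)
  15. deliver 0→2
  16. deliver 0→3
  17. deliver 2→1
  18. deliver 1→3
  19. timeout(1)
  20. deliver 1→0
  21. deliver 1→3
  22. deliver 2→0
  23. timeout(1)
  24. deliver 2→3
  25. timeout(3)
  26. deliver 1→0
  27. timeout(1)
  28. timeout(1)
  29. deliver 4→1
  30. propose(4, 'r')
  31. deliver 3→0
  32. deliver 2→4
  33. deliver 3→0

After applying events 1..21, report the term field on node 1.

after 1 — timeout(2): n2:cand/t1/[-]
after 2 — deliver 2→0: n0:foll/t1/[-]
after 3 — deliver 0→2: ·
after 4 — deliver 2→4: n4:foll/t1/[-]
after 5 — deliver 4→2: n2:lead/t1/[-]
after 6 — deliver 0→2: ·
after 7 — deliver 3→0: ·
after 8 — deliver 4→0: ·
after 9 — deliver 0→1: ·
after 10 — deliver 3→1: ·
after 11 — crash(0): n0:✗foll/t1/[-]
after 12 — deliver 3→2: ·
after 13 — recover(0): n0:foll/t1/[-]
after 14 — timeout(0): n0:cand/t2/[-]
after 15 — deliver 0→2: n2:foll/t2/[-]
after 16 — deliver 0→3: n3:foll/t2/[-]
after 17 — deliver 2→1: n1:foll/t1/[-]
after 18 — deliver 1→3: ·
after 19 — timeout(1): n1:cand/t2/[-]
after 20 — deliver 1→0: ·
after 21 — deliver 1→3: ·

2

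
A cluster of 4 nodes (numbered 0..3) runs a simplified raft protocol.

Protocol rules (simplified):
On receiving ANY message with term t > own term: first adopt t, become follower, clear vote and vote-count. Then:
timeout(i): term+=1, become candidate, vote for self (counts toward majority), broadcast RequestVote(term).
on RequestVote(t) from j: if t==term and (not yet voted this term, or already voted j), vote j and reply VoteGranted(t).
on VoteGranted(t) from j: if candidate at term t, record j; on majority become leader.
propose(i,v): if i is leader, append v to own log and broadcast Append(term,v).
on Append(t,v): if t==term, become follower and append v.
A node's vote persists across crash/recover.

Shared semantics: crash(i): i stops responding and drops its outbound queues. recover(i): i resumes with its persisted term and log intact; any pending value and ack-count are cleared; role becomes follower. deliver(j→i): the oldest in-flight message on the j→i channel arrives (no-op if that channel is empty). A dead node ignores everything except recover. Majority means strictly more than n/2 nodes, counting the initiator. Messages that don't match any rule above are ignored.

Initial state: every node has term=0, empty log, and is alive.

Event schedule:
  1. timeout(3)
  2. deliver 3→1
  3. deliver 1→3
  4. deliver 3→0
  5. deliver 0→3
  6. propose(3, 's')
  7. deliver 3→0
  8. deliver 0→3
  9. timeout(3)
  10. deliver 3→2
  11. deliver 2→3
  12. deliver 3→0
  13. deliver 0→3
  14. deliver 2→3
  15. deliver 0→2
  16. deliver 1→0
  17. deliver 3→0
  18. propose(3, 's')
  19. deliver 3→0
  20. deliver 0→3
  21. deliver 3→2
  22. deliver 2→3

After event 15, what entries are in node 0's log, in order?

s

step 1 timeout(3): 3={cand,t=1,log=-}
step 2 deliver 3→1: 1={foll,t=1,log=-}
step 3 deliver 1→3: —
step 4 deliver 3→0: 0={foll,t=1,log=-}
step 5 deliver 0→3: 3={lead,t=1,log=-}
step 6 propose(3,'s'): 3={lead,t=1,log=s}
step 7 deliver 3→0: 0={foll,t=1,log=s}
step 8 deliver 0→3: —
step 9 timeout(3): 3={cand,t=2,log=s}
step 10 deliver 3→2: 2={foll,t=1,log=-}
step 11 deliver 2→3: —
step 12 deliver 3→0: 0={foll,t=2,log=s}
step 13 deliver 0→3: —
step 14 deliver 2→3: —
step 15 deliver 0→2: —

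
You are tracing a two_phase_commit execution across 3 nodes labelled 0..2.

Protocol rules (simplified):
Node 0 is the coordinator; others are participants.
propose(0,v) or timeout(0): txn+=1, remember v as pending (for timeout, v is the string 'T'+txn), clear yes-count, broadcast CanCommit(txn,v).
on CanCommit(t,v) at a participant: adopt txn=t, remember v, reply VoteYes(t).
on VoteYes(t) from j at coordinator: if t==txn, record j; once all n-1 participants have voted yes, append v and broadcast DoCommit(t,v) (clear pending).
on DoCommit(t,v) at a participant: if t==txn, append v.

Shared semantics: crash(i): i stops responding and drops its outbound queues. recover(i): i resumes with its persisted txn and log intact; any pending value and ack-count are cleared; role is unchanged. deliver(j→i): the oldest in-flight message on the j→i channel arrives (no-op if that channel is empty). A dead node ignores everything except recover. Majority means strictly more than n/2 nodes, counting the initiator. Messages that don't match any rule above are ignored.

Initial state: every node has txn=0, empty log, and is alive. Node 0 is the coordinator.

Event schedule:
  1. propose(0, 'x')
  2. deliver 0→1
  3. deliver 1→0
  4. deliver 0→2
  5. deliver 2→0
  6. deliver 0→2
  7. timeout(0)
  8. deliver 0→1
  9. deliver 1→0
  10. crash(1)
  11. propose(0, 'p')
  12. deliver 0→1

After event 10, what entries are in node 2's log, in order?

x

1. propose(0,'x'):  <0:coor t1 ->
2. deliver 0→1:  <1:part t1 ->
3. deliver 1→0:  nop
4. deliver 0→2:  <2:part t1 ->
5. deliver 2→0:  <0:coor t1 x>
6. deliver 0→2:  <2:part t1 x>
7. timeout(0):  <0:coor t2 x>
8. deliver 0→1:  <1:part t1 x>
9. deliver 1→0:  nop
10. crash(1):  <1:✗part t1 x>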